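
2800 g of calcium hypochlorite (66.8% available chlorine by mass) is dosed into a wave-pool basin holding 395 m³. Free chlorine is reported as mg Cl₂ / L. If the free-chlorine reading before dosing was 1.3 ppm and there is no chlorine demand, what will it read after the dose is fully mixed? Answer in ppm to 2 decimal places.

6.04 ppm

Volume: 395 m³ = 395,000 L.
Available chlorine delivered: 2800 g × 0.668 = 1870 g as Cl₂.
Concentration rise: 1870 g / 395,000 L = 4.735 mg/L = 4.74 ppm.
Final FC: 1.3 + 4.74 = 6.04 ppm.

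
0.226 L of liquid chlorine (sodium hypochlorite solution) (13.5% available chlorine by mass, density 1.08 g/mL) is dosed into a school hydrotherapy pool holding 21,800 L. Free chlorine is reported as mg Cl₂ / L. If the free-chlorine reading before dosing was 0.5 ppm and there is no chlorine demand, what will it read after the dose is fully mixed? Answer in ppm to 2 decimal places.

2.01 ppm

Mass of solution: 0.226 L × 1000 mL/L × 1.08 g/mL = 244.1 g.
Available chlorine delivered: 244.1 g × 0.135 = 32.95 g as Cl₂.
Concentration rise: 32.95 g / 21,800 L = 1.512 mg/L = 1.51 ppm.
Final FC: 0.5 + 1.51 = 2.01 ppm.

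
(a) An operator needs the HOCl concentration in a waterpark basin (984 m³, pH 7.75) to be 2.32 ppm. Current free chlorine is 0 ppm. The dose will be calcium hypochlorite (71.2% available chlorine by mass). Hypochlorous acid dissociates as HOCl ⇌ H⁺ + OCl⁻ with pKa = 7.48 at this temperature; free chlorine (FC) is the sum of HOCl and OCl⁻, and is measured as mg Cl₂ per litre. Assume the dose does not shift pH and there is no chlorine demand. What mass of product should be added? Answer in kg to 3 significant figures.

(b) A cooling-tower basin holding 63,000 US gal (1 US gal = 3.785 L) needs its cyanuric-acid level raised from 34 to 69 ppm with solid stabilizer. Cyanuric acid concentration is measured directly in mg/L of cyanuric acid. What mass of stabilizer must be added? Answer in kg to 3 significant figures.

(a) Volume: 984 m³ = 984,000 L.
(a) [OCl⁻]/[HOCl] = 10^(pH − pKa) = 10^(7.75 − 7.48) = 1.862; fraction as HOCl = 1/(1 + 1.862) = 0.3494.
(a) Free chlorine required for 2.32 ppm HOCl: 2.32 / 0.3494 = 6.64 ppm.
(a) FC to add: 6.64 − 0 = 6.64 mg/L as Cl₂.
(a) Cl₂ equivalent: 6.64 mg/L × 984,000 L = 6534 g.
(a) Product at 71.2% available Cl: 6534 / 0.712 = 9177 g.

(b) Volume: 63,000 US gal × 3.785 L/gal = 238,455 L.
(b) CYA to add: (69 − 34) = 35 mg/L × 238,455 L = 8346 g cyanuric acid.

(a) 9.18 kg; (b) 8.35 kg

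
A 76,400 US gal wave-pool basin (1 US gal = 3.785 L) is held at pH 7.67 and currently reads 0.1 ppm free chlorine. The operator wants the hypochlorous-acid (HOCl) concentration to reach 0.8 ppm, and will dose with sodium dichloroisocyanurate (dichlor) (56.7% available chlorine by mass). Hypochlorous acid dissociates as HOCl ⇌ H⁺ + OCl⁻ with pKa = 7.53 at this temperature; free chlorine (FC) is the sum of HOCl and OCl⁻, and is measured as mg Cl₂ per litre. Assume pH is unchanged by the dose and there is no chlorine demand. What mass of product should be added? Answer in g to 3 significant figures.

Volume: 76,400 US gal × 3.785 L/gal = 289,174 L.
[OCl⁻]/[HOCl] = 10^(pH − pKa) = 10^(7.67 − 7.53) = 1.38; fraction as HOCl = 1/(1 + 1.38) = 0.4201.
Free chlorine required for 0.8 ppm HOCl: 0.8 / 0.4201 = 1.904 ppm.
FC to add: 1.904 − 0.1 = 1.804 mg/L as Cl₂.
Cl₂ equivalent: 1.804 mg/L × 289,174 L = 521.8 g.
Product at 56.7% available Cl: 521.8 / 0.567 = 920.2 g.

920 g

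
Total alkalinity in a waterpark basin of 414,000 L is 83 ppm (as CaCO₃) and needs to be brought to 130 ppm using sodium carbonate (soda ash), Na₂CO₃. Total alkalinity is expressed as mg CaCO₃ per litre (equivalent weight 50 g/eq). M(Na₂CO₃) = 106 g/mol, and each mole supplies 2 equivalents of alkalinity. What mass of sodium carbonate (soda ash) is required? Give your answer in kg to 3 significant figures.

20.6 kg

Alkalinity to add: (130 − 83) = 47 mg/L as CaCO₃ × 414,000 L = 19,460 g as CaCO₃.
Equivalents: 19,460 g ÷ 50 g/eq = 389.2 eq.
Each mole of Na₂CO₃ supplies 2 eq, so 389.2 / 2 = 194.6 mol.
Mass: 194.6 mol × 106 g/mol = 20,630 g.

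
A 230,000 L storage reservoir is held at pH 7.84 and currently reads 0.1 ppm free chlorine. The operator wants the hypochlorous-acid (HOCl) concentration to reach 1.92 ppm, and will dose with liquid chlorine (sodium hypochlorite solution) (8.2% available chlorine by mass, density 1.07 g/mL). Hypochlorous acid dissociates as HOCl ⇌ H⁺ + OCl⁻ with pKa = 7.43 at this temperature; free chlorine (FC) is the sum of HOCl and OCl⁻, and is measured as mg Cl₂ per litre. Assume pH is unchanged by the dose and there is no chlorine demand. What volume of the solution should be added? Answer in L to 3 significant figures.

17.7 L

[OCl⁻]/[HOCl] = 10^(pH − pKa) = 10^(7.84 − 7.43) = 2.57; fraction as HOCl = 1/(1 + 2.57) = 0.2801.
Free chlorine required for 1.92 ppm HOCl: 1.92 / 0.2801 = 6.855 ppm.
FC to add: 6.855 − 0.1 = 6.755 mg/L as Cl₂.
Cl₂ equivalent: 6.755 mg/L × 230,000 L = 1554 g.
Product at 8.2% available Cl: 1554 / 0.082 = 18,950 g.
Volume: 18,950 g ÷ 1.07 g/mL = 17,710 mL.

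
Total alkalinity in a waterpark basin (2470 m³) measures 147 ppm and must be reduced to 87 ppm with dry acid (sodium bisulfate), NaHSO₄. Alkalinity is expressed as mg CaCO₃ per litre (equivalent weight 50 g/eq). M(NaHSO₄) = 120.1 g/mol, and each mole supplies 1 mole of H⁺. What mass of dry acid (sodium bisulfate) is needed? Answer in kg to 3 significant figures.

Volume: 2470 m³ = 2,470,000 L.
Alkalinity to neutralize: (147 − 87) = 60 mg/L as CaCO₃ × 2,470,000 L = 148,200 g as CaCO₃.
Equivalents of H⁺ required: 148,200 ÷ 50 g/eq = 2964 eq = 2964 mol NaHSO₄.
Mass of NaHSO₄: 2964 × 120.1 = 356,000 g.

356 kg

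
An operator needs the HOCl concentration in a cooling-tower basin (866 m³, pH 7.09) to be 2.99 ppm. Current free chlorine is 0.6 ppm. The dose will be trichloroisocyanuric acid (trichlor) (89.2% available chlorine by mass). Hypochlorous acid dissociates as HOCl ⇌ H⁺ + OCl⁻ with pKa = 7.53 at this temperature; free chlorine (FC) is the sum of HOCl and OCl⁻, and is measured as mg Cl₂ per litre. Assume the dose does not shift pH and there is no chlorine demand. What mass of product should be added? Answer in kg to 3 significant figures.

3.37 kg

Volume: 866 m³ = 866,000 L.
[OCl⁻]/[HOCl] = 10^(pH − pKa) = 10^(7.09 − 7.53) = 0.3631; fraction as HOCl = 1/(1 + 0.3631) = 0.7336.
Free chlorine required for 2.99 ppm HOCl: 2.99 / 0.7336 = 4.076 ppm.
FC to add: 4.076 − 0.6 = 3.476 mg/L as Cl₂.
Cl₂ equivalent: 3.476 mg/L × 866,000 L = 3010 g.
Product at 89.2% available Cl: 3010 / 0.892 = 3374 g.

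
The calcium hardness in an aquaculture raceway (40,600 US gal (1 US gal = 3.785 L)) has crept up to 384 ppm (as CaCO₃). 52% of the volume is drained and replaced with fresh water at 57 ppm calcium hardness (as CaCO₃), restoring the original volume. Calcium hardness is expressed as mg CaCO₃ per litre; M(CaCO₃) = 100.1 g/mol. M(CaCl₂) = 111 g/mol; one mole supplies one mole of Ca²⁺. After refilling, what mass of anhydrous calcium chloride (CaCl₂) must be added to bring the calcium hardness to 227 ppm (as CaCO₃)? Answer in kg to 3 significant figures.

Volume: 40,600 US gal × 3.785 L/gal = 153,671 L.
After draining 52% and refilling: 384 × 0.48 + 57 × 0.52 = 213.96 ppm.
Deficit to target: 227 − 213.96 = 13.04 mg/L.
As CaCO₃: 13.04 mg/L × 153,671 L = 2004 g; ÷ 100.1 = 20.02 mol Ca²⁺.
Mass: 20.02 × 111 = 2222 g.

2.22 kg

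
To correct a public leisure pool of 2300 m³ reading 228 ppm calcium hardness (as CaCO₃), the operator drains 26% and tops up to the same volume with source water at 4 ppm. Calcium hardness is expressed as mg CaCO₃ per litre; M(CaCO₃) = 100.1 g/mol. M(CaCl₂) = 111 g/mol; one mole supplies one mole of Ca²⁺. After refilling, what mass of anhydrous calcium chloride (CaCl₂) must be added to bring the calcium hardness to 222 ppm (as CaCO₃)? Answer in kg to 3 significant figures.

Volume: 2300 m³ = 2,300,000 L.
After draining 26% and refilling: 228 × 0.74 + 4 × 0.26 = 169.76 ppm.
Deficit to target: 222 − 169.76 = 52.24 mg/L.
As CaCO₃: 52.24 mg/L × 2,300,000 L = 120,200 g; ÷ 100.1 = 1200 mol Ca²⁺.
Mass: 1200 × 111 = 133,200 g.

133 kg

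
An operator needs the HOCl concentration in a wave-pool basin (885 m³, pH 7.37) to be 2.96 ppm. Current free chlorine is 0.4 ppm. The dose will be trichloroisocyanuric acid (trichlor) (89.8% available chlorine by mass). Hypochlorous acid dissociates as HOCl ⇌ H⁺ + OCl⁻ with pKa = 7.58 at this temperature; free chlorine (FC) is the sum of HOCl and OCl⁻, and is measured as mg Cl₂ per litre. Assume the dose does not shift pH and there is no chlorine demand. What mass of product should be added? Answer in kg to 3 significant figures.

Volume: 885 m³ = 885,000 L.
[OCl⁻]/[HOCl] = 10^(pH − pKa) = 10^(7.37 − 7.58) = 0.6166; fraction as HOCl = 1/(1 + 0.6166) = 0.6186.
Free chlorine required for 2.96 ppm HOCl: 2.96 / 0.6186 = 4.785 ppm.
FC to add: 4.785 − 0.4 = 4.385 mg/L as Cl₂.
Cl₂ equivalent: 4.385 mg/L × 885,000 L = 3881 g.
Product at 89.8% available Cl: 3881 / 0.898 = 4322 g.

4.32 kg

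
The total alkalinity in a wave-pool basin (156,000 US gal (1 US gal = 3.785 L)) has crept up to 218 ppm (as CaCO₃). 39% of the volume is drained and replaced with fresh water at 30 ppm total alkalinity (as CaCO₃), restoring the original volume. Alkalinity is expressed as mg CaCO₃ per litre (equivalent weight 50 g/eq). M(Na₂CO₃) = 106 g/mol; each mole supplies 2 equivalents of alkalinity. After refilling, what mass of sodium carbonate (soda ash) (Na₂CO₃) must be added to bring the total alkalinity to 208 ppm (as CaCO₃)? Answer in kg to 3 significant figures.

Volume: 156,000 US gal × 3.785 L/gal = 590,460 L.
After draining 39% and refilling: 218 × 0.61 + 30 × 0.39 = 144.68 ppm.
Deficit to target: 208 − 144.68 = 63.32 mg/L.
As CaCO₃: 63.32 mg/L × 590,460 L = 37,390 g; ÷ 50 g/eq ÷ 2 = 373.9 mol Na₂CO₃.
Mass: 373.9 × 106 = 39,630 g.

39.6 kg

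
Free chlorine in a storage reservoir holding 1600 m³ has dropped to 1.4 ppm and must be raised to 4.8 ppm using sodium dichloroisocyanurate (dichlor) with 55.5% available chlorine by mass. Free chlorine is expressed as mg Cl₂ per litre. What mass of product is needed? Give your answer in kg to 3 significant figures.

9.80 kg

Volume: 1600 m³ = 1,600,000 L.
Chlorine deficit: 4.8 − 1.4 = 3.4 ppm = 3.4 mg/L as Cl₂.
Cl₂ equivalent needed: 3.4 mg/L × 1,600,000 L = 5,440,000 mg = 5440 g.
Product at 55.5% available chlorine: 5440 / 0.555 = 9802 g.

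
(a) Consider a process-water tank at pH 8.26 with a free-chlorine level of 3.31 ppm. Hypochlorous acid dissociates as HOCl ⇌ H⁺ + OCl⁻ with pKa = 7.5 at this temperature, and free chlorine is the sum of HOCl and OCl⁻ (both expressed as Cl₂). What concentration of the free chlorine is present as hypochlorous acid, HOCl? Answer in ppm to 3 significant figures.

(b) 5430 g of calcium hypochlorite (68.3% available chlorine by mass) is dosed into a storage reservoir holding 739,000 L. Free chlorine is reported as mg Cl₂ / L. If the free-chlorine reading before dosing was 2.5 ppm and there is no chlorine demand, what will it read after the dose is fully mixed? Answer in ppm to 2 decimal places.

(a) 0.490 ppm; (b) 7.52 ppm

(a) [OCl⁻]/[HOCl] = 10^(pH − pKa) = 10^(8.26 − 7.5) = 10^0.76 = 5.754.
(a) Fraction as HOCl = 1 / (1 + 5.754) = 0.1481.
(a) HOCl = 0.1481 × 3.31 ppm = 0.4901 ppm.

(b) Available chlorine delivered: 5430 g × 0.683 = 3709 g as Cl₂.
(b) Concentration rise: 3709 g / 739,000 L = 5.019 mg/L = 5.02 ppm.
(b) Final FC: 2.5 + 5.02 = 7.52 ppm.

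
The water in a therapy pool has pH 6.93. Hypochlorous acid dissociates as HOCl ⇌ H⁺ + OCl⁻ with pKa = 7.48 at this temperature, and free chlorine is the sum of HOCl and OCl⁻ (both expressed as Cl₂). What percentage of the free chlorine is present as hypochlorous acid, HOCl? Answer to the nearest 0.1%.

78.0%

[OCl⁻]/[HOCl] = 10^(pH − pKa) = 10^(6.93 − 7.48) = 10^-0.55 = 0.2818.
Fraction as HOCl = 1 / (1 + 0.2818) = 0.7801.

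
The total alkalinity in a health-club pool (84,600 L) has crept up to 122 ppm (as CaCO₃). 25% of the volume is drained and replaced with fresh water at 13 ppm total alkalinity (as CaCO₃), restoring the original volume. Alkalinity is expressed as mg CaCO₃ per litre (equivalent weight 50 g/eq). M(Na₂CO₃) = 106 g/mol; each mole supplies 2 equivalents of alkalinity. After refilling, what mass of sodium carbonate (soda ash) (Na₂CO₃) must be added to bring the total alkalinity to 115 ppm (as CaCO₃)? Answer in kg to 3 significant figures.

1.82 kg

After draining 25% and refilling: 122 × 0.75 + 13 × 0.25 = 94.75 ppm.
Deficit to target: 115 − 94.75 = 20.25 mg/L.
As CaCO₃: 20.25 mg/L × 84,600 L = 1713 g; ÷ 50 g/eq ÷ 2 = 17.13 mol Na₂CO₃.
Mass: 17.13 × 106 = 1816 g.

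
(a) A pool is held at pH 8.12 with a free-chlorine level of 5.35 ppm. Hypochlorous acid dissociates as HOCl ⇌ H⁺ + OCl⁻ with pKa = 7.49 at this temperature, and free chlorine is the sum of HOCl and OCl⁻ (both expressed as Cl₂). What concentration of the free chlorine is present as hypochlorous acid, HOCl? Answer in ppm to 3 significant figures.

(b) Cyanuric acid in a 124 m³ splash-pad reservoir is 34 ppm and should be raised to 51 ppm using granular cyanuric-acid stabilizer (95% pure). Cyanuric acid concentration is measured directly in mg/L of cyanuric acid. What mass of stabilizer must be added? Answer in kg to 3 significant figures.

(a) 1.02 ppm; (b) 2.22 kg

(a) [OCl⁻]/[HOCl] = 10^(pH − pKa) = 10^(8.12 − 7.49) = 10^0.63 = 4.266.
(a) Fraction as HOCl = 1 / (1 + 4.266) = 0.1899.
(a) HOCl = 0.1899 × 5.35 ppm = 1.016 ppm.

(b) Volume: 124 m³ = 124,000 L.
(b) CYA to add: (51 − 34) = 17 mg/L × 124,000 L = 2108 g cyanuric acid.
(b) At 95% purity: 2108 / 0.95 = 2219 g product.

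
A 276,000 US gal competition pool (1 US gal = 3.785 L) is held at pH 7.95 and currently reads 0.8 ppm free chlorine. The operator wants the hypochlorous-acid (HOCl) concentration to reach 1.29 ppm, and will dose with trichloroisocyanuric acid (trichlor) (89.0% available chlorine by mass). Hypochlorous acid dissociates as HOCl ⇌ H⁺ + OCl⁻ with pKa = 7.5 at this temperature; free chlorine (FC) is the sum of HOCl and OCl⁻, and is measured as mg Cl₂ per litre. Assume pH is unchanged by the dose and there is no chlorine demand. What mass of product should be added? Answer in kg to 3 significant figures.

4.84 kg

Volume: 276,000 US gal × 3.785 L/gal = 1,044,660 L.
[OCl⁻]/[HOCl] = 10^(pH − pKa) = 10^(7.95 − 7.5) = 2.818; fraction as HOCl = 1/(1 + 2.818) = 0.2619.
Free chlorine required for 1.29 ppm HOCl: 1.29 / 0.2619 = 4.926 ppm.
FC to add: 4.926 − 0.8 = 4.126 mg/L as Cl₂.
Cl₂ equivalent: 4.126 mg/L × 1,044,660 L = 4310 g.
Product at 89.0% available Cl: 4310 / 0.89 = 4843 g.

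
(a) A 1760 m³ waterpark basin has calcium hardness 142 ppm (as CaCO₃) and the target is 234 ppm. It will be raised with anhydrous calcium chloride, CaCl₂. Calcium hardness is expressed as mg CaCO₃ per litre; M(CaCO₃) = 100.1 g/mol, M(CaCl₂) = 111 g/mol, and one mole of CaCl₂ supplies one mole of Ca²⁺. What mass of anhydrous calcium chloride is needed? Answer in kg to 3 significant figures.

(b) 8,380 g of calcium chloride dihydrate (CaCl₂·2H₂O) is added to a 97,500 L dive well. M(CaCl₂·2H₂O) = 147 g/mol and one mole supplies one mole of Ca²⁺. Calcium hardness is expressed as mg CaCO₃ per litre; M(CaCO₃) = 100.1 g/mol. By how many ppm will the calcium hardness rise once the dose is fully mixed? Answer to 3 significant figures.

(a) 180 kg; (b) 58.5 ppm

(a) Volume: 1760 m³ = 1,760,000 L.
(a) Hardness to add: (234 − 142) = 92 mg/L as CaCO₃ × 1,760,000 L = 161,900 g as CaCO₃.
(a) Moles of Ca²⁺ (1 mol Ca²⁺ ≡ 1 mol CaCO₃): 161,900 / 100.1 g/mol = 1618 mol.
(a) Mass of CaCl₂: 1618 × 111 = 179,600 g.

(b) Moles of Ca²⁺: 8,380 g ÷ 147 g/mol = 57.01 mol.
(b) As CaCO₃: 57.01 mol × 100.1 g/mol = 5706 g.
(b) Rise: 5706 g / 97,500 L × 1000 = 58.53 mg/L.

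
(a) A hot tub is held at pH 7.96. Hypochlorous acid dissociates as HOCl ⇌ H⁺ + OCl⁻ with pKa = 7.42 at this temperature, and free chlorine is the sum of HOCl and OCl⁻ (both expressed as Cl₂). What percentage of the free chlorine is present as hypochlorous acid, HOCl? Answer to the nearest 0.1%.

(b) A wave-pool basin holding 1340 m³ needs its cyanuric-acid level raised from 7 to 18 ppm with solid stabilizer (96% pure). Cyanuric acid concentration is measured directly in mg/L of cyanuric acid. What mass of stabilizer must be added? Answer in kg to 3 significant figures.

(a) 22.4%; (b) 15.4 kg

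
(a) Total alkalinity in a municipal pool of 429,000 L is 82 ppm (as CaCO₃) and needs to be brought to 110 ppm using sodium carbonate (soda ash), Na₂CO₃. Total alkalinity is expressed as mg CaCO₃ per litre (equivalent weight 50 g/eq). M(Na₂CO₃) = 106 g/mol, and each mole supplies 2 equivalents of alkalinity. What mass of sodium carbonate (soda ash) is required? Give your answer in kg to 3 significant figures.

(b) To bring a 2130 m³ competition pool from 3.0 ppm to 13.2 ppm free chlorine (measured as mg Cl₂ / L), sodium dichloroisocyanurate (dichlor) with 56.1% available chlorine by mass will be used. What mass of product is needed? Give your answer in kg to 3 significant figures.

(a) 12.7 kg; (b) 38.7 kg

(a) Alkalinity to add: (110 − 82) = 28 mg/L as CaCO₃ × 429,000 L = 12,010 g as CaCO₃.
(a) Equivalents: 12,010 g ÷ 50 g/eq = 240.2 eq.
(a) Each mole of Na₂CO₃ supplies 2 eq, so 240.2 / 2 = 120.1 mol.
(a) Mass: 120.1 mol × 106 g/mol = 12,730 g.

(b) Volume: 2130 m³ = 2,130,000 L.
(b) Chlorine deficit: 13.2 − 3.0 = 10.2 ppm = 10.2 mg/L as Cl₂.
(b) Cl₂ equivalent needed: 10.2 mg/L × 2,130,000 L = 21,730,000 mg = 21,730 g.
(b) Product at 56.1% available chlorine: 21,730 / 0.561 = 38,730 g.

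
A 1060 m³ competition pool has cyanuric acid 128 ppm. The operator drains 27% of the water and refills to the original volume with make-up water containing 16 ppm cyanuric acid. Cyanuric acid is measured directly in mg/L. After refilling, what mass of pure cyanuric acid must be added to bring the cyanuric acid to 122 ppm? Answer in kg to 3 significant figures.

Volume: 1060 m³ = 1,060,000 L.
After draining 27% and refilling: 128 × 0.73 + 16 × 0.27 = 97.76 ppm.
Deficit to target: 122 − 97.76 = 24.24 mg/L.
Mass: 24.24 mg/L × 1,060,000 L = 25,690 g cyanuric acid.

25.7 kg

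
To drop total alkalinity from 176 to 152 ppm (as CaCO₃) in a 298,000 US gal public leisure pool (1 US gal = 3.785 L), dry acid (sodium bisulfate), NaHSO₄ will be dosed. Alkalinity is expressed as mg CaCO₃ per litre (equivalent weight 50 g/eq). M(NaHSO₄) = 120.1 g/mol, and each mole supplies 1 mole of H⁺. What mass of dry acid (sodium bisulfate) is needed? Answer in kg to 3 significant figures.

65.0 kg

Volume: 298,000 US gal × 3.785 L/gal = 1,127,930 L.
Alkalinity to neutralize: (176 − 152) = 24 mg/L as CaCO₃ × 1,127,930 L = 27,070 g as CaCO₃.
Equivalents of H⁺ required: 27,070 ÷ 50 g/eq = 541.4 eq = 541.4 mol NaHSO₄.
Mass of NaHSO₄: 541.4 × 120.1 = 65,020 g.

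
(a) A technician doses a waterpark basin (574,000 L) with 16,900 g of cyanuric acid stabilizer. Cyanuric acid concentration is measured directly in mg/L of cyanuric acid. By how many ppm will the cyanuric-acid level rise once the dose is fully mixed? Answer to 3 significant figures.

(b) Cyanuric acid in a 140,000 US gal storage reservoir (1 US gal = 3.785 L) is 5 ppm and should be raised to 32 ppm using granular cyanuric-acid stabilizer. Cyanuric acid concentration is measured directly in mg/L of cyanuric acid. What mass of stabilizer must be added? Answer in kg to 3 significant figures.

(a) Rise: 16,900 g / 574,000 L × 1000 = 29.44 mg/L.

(b) Volume: 140,000 US gal × 3.785 L/gal = 529,900 L.
(b) CYA to add: (32 − 5) = 27 mg/L × 529,900 L = 14,310 g cyanuric acid.

(a) 29.4 ppm; (b) 14.3 kg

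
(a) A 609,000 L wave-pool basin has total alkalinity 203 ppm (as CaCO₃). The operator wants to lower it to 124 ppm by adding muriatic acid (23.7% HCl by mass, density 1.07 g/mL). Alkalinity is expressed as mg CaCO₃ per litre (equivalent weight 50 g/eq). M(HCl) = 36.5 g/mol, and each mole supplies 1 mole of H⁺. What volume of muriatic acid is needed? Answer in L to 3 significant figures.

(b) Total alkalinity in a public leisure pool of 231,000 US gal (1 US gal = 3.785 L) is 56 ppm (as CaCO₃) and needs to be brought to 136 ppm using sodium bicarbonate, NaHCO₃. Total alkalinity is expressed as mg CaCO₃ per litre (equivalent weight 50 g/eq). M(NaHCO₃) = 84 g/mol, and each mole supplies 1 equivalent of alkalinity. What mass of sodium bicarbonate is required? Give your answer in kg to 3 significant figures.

(a) 138 L; (b) 118 kg

(a) Alkalinity to neutralize: (203 − 124) = 79 mg/L as CaCO₃ × 609,000 L = 48,110 g as CaCO₃.
(a) Equivalents of H⁺ required: 48,110 ÷ 50 g/eq = 962.2 eq = 962.2 mol HCl.
(a) Mass of HCl: 962.2 × 36.5 = 35,120 g.
(a) Mass of 23.7% solution: 35,120 / 0.237 = 148,200 g.
(a) Volume: 148,200 g ÷ 1.07 g/mL = 138,500 mL.

(b) Volume: 231,000 US gal × 3.785 L/gal = 874,335 L.
(b) Alkalinity to add: (136 − 56) = 80 mg/L as CaCO₃ × 874,335 L = 69,950 g as CaCO₃.
(b) Equivalents: 69,950 g ÷ 50 g/eq = 1399 eq.
(b) NaHCO₃ supplies 1 eq per mole → 1399 mol.
(b) Mass: 1399 mol × 84 g/mol = 117,500 g.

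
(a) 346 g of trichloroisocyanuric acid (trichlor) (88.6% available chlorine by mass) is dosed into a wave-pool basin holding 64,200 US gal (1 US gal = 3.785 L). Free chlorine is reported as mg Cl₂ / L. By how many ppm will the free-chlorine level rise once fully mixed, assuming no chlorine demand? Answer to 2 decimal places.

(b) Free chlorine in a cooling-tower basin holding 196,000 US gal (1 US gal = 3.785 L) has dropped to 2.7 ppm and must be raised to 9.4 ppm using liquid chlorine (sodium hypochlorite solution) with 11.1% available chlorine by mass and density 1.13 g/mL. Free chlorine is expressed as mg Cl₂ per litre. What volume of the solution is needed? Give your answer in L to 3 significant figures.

(a) 1.26 ppm; (b) 39.6 L

(a) Volume: 64,200 US gal × 3.785 L/gal = 242,997 L.
(a) Available chlorine delivered: 346 g × 0.886 = 306.6 g as Cl₂.
(a) Concentration rise: 306.6 g / 242,997 L = 1.262 mg/L = 1.26 ppm.

(b) Volume: 196,000 US gal × 3.785 L/gal = 741,860 L.
(b) Chlorine deficit: 9.4 − 2.7 = 6.7 ppm = 6.7 mg/L as Cl₂.
(b) Cl₂ equivalent needed: 6.7 mg/L × 741,860 L = 4,970,000 mg = 4970 g.
(b) Product at 11.1% available chlorine: 4970 / 0.111 = 44,780 g.
(b) Volume at density 1.13 g/mL: 44,780 g ÷ 1.13 g/mL = 39,630 mL.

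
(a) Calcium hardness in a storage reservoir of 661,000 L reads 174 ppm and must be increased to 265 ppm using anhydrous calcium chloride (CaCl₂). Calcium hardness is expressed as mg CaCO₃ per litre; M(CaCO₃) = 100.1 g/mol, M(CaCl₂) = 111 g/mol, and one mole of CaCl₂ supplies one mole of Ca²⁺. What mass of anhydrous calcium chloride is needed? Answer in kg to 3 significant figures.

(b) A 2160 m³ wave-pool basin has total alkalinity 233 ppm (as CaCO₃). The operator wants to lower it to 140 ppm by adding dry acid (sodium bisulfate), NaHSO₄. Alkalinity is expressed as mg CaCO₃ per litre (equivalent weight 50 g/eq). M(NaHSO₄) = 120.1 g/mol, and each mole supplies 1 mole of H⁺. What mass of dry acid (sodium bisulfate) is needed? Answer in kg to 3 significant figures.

(a) 66.7 kg; (b) 483 kg

(a) Hardness to add: (265 − 174) = 91 mg/L as CaCO₃ × 661,000 L = 60,150 g as CaCO₃.
(a) Moles of Ca²⁺ (1 mol Ca²⁺ ≡ 1 mol CaCO₃): 60,150 / 100.1 g/mol = 600.9 mol.
(a) Mass of CaCl₂: 600.9 × 111 = 66,700 g.

(b) Volume: 2160 m³ = 2,160,000 L.
(b) Alkalinity to neutralize: (233 − 140) = 93 mg/L as CaCO₃ × 2,160,000 L = 200,900 g as CaCO₃.
(b) Equivalents of H⁺ required: 200,900 ÷ 50 g/eq = 4018 eq = 4018 mol NaHSO₄.
(b) Mass of NaHSO₄: 4018 × 120.1 = 482,500 g.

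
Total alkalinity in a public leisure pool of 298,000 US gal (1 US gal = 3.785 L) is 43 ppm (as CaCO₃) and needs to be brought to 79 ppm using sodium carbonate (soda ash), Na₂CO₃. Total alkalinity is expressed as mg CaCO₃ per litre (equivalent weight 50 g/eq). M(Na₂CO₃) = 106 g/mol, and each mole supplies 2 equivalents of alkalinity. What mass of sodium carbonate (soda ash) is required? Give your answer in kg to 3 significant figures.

43.0 kg

Volume: 298,000 US gal × 3.785 L/gal = 1,127,930 L.
Alkalinity to add: (79 − 43) = 36 mg/L as CaCO₃ × 1,127,930 L = 40,610 g as CaCO₃.
Equivalents: 40,610 g ÷ 50 g/eq = 812.1 eq.
Each mole of Na₂CO₃ supplies 2 eq, so 812.1 / 2 = 406.1 mol.
Mass: 406.1 mol × 106 g/mol = 43,040 g.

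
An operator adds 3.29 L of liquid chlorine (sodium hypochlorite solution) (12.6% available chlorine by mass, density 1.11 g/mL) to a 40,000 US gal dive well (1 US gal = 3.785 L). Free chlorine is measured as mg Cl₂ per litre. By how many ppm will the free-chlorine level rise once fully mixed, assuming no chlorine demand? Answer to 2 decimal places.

Volume: 40,000 US gal × 3.785 L/gal = 151,400 L.
Mass of solution: 3.29 L × 1000 mL/L × 1.11 g/mL = 3652 g.
Available chlorine delivered: 3652 g × 0.126 = 460.1 g as Cl₂.
Concentration rise: 460.1 g / 151,400 L = 3.039 mg/L = 3.04 ppm.

3.04 ppm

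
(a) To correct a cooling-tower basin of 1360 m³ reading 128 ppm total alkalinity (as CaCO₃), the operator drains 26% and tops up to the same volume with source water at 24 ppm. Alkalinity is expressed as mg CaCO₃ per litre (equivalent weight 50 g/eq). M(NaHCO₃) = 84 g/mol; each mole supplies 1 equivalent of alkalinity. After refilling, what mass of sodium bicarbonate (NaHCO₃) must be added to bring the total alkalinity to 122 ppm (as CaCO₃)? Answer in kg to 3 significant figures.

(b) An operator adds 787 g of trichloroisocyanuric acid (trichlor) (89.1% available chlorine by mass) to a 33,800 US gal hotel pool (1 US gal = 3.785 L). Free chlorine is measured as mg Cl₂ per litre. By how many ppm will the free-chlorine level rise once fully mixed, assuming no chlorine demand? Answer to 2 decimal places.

(a) Volume: 1360 m³ = 1,360,000 L.
(a) After draining 26% and refilling: 128 × 0.74 + 24 × 0.26 = 100.96 ppm.
(a) Deficit to target: 122 − 100.96 = 21.04 mg/L.
(a) As CaCO₃: 21.04 mg/L × 1,360,000 L = 28,610 g; ÷ 50 g/eq ÷ 1 = 572.3 mol NaHCO₃.
(a) Mass: 572.3 × 84 = 48,070 g.

(b) Volume: 33,800 US gal × 3.785 L/gal = 127,933 L.
(b) Available chlorine delivered: 787 g × 0.891 = 701.2 g as Cl₂.
(b) Concentration rise: 701.2 g / 127,933 L = 5.481 mg/L = 5.48 ppm.

(a) 48.1 kg; (b) 5.48 ppm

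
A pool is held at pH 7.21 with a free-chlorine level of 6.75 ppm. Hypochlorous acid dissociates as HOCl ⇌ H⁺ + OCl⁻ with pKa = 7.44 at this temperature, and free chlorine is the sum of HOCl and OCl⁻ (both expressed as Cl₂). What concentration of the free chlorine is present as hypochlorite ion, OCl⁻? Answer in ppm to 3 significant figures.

2.50 ppm

[OCl⁻]/[HOCl] = 10^(pH − pKa) = 10^(7.21 − 7.44) = 10^-0.23 = 0.5888.
Fraction as HOCl = 1 / (1 + 0.5888) = 0.6294.
OCl⁻ = (1 − 0.6294) × 6.75 ppm = 2.502 ppm.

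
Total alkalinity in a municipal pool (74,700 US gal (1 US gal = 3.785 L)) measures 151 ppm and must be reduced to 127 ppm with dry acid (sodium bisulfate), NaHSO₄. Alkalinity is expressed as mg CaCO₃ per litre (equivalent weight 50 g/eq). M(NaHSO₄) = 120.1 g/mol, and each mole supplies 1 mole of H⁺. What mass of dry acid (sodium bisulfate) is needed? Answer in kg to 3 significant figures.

Volume: 74,700 US gal × 3.785 L/gal = 282,740 L.
Alkalinity to neutralize: (151 − 127) = 24 mg/L as CaCO₃ × 282,740 L = 6786 g as CaCO₃.
Equivalents of H⁺ required: 6786 ÷ 50 g/eq = 135.7 eq = 135.7 mol NaHSO₄.
Mass of NaHSO₄: 135.7 × 120.1 = 16,300 g.

16.3 kg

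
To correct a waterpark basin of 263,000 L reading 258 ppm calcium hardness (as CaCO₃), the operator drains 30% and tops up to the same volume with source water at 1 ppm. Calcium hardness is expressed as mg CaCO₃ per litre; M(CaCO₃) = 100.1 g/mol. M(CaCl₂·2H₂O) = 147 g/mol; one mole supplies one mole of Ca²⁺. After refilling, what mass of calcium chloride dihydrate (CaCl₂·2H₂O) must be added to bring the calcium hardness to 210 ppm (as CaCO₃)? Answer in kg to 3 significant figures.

11.2 kg

After draining 30% and refilling: 258 × 0.70 + 1 × 0.30 = 180.9 ppm.
Deficit to target: 210 − 180.9 = 29.1 mg/L.
As CaCO₃: 29.1 mg/L × 263,000 L = 7653 g; ÷ 100.1 = 76.46 mol Ca²⁺.
Mass: 76.46 × 147 = 11,240 g.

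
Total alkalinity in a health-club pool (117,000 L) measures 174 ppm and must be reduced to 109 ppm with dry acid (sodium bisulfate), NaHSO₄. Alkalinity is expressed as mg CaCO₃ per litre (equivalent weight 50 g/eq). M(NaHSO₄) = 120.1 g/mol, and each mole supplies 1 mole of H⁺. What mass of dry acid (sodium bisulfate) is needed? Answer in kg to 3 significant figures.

Alkalinity to neutralize: (174 − 109) = 65 mg/L as CaCO₃ × 117,000 L = 7605 g as CaCO₃.
Equivalents of H⁺ required: 7605 ÷ 50 g/eq = 152.1 eq = 152.1 mol NaHSO₄.
Mass of NaHSO₄: 152.1 × 120.1 = 18,270 g.

18.3 kg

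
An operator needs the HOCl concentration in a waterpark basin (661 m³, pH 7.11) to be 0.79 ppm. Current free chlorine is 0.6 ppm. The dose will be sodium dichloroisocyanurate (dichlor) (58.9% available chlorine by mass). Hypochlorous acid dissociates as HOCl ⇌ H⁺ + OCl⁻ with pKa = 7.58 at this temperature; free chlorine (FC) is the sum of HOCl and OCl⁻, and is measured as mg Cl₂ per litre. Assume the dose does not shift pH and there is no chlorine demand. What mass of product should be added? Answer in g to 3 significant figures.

Volume: 661 m³ = 661,000 L.
[OCl⁻]/[HOCl] = 10^(pH − pKa) = 10^(7.11 − 7.58) = 0.3388; fraction as HOCl = 1/(1 + 0.3388) = 0.7469.
Free chlorine required for 0.79 ppm HOCl: 0.79 / 0.7469 = 1.058 ppm.
FC to add: 1.058 − 0.6 = 0.4577 mg/L as Cl₂.
Cl₂ equivalent: 0.4577 mg/L × 661,000 L = 302.5 g.
Product at 58.9% available Cl: 302.5 / 0.589 = 513.6 g.

514 g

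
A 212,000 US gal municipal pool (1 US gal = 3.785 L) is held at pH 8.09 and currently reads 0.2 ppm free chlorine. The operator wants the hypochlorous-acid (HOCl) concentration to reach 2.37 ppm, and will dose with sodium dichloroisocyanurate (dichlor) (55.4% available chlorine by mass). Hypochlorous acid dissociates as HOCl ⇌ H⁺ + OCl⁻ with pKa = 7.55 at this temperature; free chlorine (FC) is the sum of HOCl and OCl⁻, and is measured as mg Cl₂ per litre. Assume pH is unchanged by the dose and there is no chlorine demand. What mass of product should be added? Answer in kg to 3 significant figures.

15.0 kg

Volume: 212,000 US gal × 3.785 L/gal = 802,420 L.
[OCl⁻]/[HOCl] = 10^(pH − pKa) = 10^(8.09 − 7.55) = 3.467; fraction as HOCl = 1/(1 + 3.467) = 0.2238.
Free chlorine required for 2.37 ppm HOCl: 2.37 / 0.2238 = 10.59 ppm.
FC to add: 10.59 − 0.2 = 10.39 mg/L as Cl₂.
Cl₂ equivalent: 10.39 mg/L × 802,420 L = 8335 g.
Product at 55.4% available Cl: 8335 / 0.554 = 15,050 g.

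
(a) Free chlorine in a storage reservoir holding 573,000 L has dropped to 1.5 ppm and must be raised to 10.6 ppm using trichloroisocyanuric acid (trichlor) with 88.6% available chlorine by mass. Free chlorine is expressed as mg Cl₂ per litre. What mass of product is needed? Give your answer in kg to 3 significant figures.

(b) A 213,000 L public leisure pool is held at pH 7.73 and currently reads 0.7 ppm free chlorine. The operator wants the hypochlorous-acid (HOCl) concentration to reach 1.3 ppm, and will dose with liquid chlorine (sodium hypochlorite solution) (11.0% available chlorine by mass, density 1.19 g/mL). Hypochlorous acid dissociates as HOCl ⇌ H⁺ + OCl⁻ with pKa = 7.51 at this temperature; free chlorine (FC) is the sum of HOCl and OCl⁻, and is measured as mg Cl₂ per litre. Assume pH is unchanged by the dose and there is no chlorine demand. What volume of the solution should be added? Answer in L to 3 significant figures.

(a) 5.89 kg; (b) 4.49 L

(a) Chlorine deficit: 10.6 − 1.5 = 9.1 ppm = 9.1 mg/L as Cl₂.
(a) Cl₂ equivalent needed: 9.1 mg/L × 573,000 L = 5,214,000 mg = 5214 g.
(a) Product at 88.6% available chlorine: 5214 / 0.886 = 5885 g.

(b) [OCl⁻]/[HOCl] = 10^(pH − pKa) = 10^(7.73 − 7.51) = 1.66; fraction as HOCl = 1/(1 + 1.66) = 0.376.
(b) Free chlorine required for 1.3 ppm HOCl: 1.3 / 0.376 = 3.457 ppm.
(b) FC to add: 3.457 − 0.7 = 2.757 mg/L as Cl₂.
(b) Cl₂ equivalent: 2.757 mg/L × 213,000 L = 587.3 g.
(b) Product at 11.0% available Cl: 587.3 / 0.11 = 5339 g.
(b) Volume: 5339 g ÷ 1.19 g/mL = 4487 mL.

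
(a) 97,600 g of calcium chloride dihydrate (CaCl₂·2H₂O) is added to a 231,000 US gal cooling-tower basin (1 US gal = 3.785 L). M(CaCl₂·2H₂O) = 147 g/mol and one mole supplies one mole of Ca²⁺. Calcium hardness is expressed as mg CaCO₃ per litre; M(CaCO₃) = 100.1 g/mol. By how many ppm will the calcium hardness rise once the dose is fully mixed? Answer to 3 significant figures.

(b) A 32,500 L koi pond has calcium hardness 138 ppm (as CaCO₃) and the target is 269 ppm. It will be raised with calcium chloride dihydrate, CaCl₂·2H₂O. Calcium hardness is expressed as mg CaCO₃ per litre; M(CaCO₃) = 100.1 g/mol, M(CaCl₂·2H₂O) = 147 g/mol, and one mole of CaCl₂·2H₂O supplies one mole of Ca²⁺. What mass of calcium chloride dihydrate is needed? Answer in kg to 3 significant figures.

(a) Volume: 231,000 US gal × 3.785 L/gal = 874,335 L.
(a) Moles of Ca²⁺: 97,600 g ÷ 147 g/mol = 663.9 mol.
(a) As CaCO₃: 663.9 mol × 100.1 g/mol = 66,460 g.
(a) Rise: 66,460 g / 874,335 L × 1000 = 76.01 mg/L.

(b) Hardness to add: (269 − 138) = 131 mg/L as CaCO₃ × 32,500 L = 4258 g as CaCO₃.
(b) Moles of Ca²⁺ (1 mol Ca²⁺ ≡ 1 mol CaCO₃): 4258 / 100.1 g/mol = 42.53 mol.
(b) Mass of CaCl₂·2H₂O: 42.53 × 147 = 6252 g.

(a) 76.0 ppm; (b) 6.25 kg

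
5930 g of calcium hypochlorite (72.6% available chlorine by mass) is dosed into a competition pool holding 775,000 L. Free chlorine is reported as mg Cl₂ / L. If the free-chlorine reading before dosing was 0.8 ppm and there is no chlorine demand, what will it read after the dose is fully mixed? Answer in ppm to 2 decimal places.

Available chlorine delivered: 5930 g × 0.726 = 4305 g as Cl₂.
Concentration rise: 4305 g / 775,000 L = 5.555 mg/L = 5.56 ppm.
Final FC: 0.8 + 5.56 = 6.36 ppm.

6.36 ppm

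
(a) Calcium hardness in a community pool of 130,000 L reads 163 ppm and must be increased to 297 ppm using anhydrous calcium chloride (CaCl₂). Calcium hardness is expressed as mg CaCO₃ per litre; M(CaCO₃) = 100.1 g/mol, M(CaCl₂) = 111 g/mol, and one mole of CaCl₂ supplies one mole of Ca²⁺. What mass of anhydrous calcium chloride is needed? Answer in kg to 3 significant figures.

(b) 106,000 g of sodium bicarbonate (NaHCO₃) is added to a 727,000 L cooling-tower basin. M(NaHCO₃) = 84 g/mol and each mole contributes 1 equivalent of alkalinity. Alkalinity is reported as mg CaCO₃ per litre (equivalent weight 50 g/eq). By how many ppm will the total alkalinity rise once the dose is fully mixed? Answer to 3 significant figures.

(a) 19.3 kg; (b) 86.8 ppm

(a) Hardness to add: (297 − 163) = 134 mg/L as CaCO₃ × 130,000 L = 17,420 g as CaCO₃.
(a) Moles of Ca²⁺ (1 mol Ca²⁺ ≡ 1 mol CaCO₃): 17,420 / 100.1 g/mol = 174 mol.
(a) Mass of CaCl₂: 174 × 111 = 19,320 g.

(b) Moles of NaHCO₃: 106,000 g ÷ 84 g/mol = 1262 mol → 1262 eq of alkalinity.
(b) As CaCO₃: 1262 eq × 50 g/eq = 63,100 g.
(b) Rise: 63,100 g / 727,000 L × 1000 = 86.79 mg/L.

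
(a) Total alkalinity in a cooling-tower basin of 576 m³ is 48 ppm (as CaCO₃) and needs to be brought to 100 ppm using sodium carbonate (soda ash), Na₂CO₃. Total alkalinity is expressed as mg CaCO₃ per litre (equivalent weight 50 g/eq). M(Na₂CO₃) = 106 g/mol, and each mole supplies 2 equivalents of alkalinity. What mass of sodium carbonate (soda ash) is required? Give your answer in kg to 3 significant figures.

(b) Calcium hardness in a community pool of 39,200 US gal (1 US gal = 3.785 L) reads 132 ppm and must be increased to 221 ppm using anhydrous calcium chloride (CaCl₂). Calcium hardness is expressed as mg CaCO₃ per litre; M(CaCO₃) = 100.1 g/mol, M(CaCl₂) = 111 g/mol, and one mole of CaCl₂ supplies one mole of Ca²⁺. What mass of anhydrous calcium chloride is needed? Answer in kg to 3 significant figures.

(a) Volume: 576 m³ = 576,000 L.
(a) Alkalinity to add: (100 − 48) = 52 mg/L as CaCO₃ × 576,000 L = 29,950 g as CaCO₃.
(a) Equivalents: 29,950 g ÷ 50 g/eq = 599 eq.
(a) Each mole of Na₂CO₃ supplies 2 eq, so 599 / 2 = 299.5 mol.
(a) Mass: 299.5 mol × 106 g/mol = 31,750 g.

(b) Volume: 39,200 US gal × 3.785 L/gal = 148,372 L.
(b) Hardness to add: (221 − 132) = 89 mg/L as CaCO₃ × 148,372 L = 13,210 g as CaCO₃.
(b) Moles of Ca²⁺ (1 mol Ca²⁺ ≡ 1 mol CaCO₃): 13,210 / 100.1 g/mol = 131.9 mol.
(b) Mass of CaCl₂: 131.9 × 111 = 14,640 g.

(a) 31.7 kg; (b) 14.6 kg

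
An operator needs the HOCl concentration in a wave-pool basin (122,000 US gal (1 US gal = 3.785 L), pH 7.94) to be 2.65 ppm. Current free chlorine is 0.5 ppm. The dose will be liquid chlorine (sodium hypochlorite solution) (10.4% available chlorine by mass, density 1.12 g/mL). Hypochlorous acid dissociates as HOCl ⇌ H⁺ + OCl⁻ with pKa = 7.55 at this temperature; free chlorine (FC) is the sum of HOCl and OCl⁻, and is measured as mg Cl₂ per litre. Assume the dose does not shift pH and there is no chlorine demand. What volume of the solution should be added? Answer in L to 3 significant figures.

34.3 L

Volume: 122,000 US gal × 3.785 L/gal = 461,770 L.
[OCl⁻]/[HOCl] = 10^(pH − pKa) = 10^(7.94 − 7.55) = 2.455; fraction as HOCl = 1/(1 + 2.455) = 0.2895.
Free chlorine required for 2.65 ppm HOCl: 2.65 / 0.2895 = 9.155 ppm.
FC to add: 9.155 − 0.5 = 8.655 mg/L as Cl₂.
Cl₂ equivalent: 8.655 mg/L × 461,770 L = 3997 g.
Product at 10.4% available Cl: 3997 / 0.104 = 38,430 g.
Volume: 38,430 g ÷ 1.12 g/mL = 34,310 mL.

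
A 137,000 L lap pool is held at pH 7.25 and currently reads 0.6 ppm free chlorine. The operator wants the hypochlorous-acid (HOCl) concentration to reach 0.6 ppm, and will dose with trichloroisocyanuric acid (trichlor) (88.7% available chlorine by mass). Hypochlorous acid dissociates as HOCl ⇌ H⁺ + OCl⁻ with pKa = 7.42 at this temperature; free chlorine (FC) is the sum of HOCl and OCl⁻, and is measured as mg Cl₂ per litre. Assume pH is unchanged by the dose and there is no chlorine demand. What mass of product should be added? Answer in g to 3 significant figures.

62.7 g

[OCl⁻]/[HOCl] = 10^(pH − pKa) = 10^(7.25 − 7.42) = 0.6761; fraction as HOCl = 1/(1 + 0.6761) = 0.5966.
Free chlorine required for 0.6 ppm HOCl: 0.6 / 0.5966 = 1.006 ppm.
FC to add: 1.006 − 0.6 = 0.4056 mg/L as Cl₂.
Cl₂ equivalent: 0.4056 mg/L × 137,000 L = 55.57 g.
Product at 88.7% available Cl: 55.57 / 0.887 = 62.65 g.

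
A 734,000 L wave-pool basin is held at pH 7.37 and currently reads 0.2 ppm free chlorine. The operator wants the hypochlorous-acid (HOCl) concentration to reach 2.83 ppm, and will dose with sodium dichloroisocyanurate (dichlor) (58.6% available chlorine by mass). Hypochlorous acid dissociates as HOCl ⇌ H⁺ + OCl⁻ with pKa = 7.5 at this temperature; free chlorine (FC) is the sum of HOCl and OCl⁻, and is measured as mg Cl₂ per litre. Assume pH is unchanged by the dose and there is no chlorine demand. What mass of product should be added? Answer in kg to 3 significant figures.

[OCl⁻]/[HOCl] = 10^(pH − pKa) = 10^(7.37 − 7.5) = 0.7413; fraction as HOCl = 1/(1 + 0.7413) = 0.5743.
Free chlorine required for 2.83 ppm HOCl: 2.83 / 0.5743 = 4.928 ppm.
FC to add: 4.928 − 0.2 = 4.728 mg/L as Cl₂.
Cl₂ equivalent: 4.728 mg/L × 734,000 L = 3470 g.
Product at 58.6% available Cl: 3470 / 0.586 = 5922 g.

5.92 kg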